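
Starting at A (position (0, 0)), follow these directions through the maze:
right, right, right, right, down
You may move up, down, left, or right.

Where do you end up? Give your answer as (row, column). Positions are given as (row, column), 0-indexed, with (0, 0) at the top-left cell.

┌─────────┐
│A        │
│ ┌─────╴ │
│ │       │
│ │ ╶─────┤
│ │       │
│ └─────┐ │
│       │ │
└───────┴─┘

Following directions step by step:
Start: (0, 0)
  right: (0, 0) → (0, 1)
  right: (0, 1) → (0, 2)
  right: (0, 2) → (0, 3)
  right: (0, 3) → (0, 4)
  down: (0, 4) → (1, 4)
Final position: (1, 4)

Path taken:

┌─────────┐
│A → → → ↓│
│ ┌─────╴ │
│ │      B│
│ │ ╶─────┤
│ │       │
│ └─────┐ │
│       │ │
└───────┴─┘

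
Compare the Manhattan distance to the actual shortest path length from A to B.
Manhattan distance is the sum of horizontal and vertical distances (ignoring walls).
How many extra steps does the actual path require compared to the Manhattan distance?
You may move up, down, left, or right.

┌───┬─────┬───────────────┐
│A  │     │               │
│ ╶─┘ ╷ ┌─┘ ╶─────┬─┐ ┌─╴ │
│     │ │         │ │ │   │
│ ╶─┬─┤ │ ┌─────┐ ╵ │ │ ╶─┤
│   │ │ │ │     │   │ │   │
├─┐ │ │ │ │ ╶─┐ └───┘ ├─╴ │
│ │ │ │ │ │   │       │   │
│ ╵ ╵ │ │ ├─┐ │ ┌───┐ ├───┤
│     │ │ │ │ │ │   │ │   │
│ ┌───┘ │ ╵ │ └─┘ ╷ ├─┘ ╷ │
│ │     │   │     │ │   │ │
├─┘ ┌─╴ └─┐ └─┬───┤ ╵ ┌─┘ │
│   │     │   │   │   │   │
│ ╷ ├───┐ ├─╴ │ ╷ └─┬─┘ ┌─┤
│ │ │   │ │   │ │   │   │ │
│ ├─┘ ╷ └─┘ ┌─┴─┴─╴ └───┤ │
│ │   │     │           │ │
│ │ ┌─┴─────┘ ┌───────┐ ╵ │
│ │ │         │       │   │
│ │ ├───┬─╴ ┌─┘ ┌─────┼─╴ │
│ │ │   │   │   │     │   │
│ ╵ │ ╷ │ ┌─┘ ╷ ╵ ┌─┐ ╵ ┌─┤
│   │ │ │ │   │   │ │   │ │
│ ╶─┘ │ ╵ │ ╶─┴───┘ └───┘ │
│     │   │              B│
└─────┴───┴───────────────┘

Manhattan distance: |12 - 0| + |12 - 0| = 24
Actual path length: 62
Extra steps: 62 - 24 = 38

Solution:

┌───┬─────┬───────────────┐
│A  │↱ ↓  │               │
│ ╶─┘ ╷ ┌─┘ ╶─────┬─┐ ┌─╴ │
│↳ → ↑│↓│         │ │ │   │
│ ╶─┬─┤ │ ┌─────┐ ╵ │ │ ╶─┤
│   │ │↓│ │     │   │ │   │
├─┐ │ │ │ │ ╶─┐ └───┘ ├─╴ │
│ │ │ │↓│ │   │       │   │
│ ╵ ╵ │ │ ├─┐ │ ┌───┐ ├───┤
│     │↓│ │ │ │ │   │ │   │
│ ┌───┘ │ ╵ │ └─┘ ╷ ├─┘ ╷ │
│ │↓ ← ↲│   │     │ │   │ │
├─┘ ┌─╴ └─┐ └─┬───┤ ╵ ┌─┘ │
│↓ ↲│     │   │   │   │   │
│ ╷ ├───┐ ├─╴ │ ╷ └─┬─┘ ┌─┤
│↓│ │   │ │   │ │   │   │ │
│ ├─┘ ╷ └─┘ ┌─┴─┴─╴ └───┤ │
│↓│   │     │↱ → → → → ↓│ │
│ │ ┌─┴─────┘ ┌───────┐ ╵ │
│↓│ │      ↱ ↑│       │↳ ↓│
│ │ ├───┬─╴ ┌─┘ ┌─────┼─╴ │
│↓│ │↱ ↓│↱ ↑│↓ ↰│↓ ← ↰│↓ ↲│
│ ╵ │ ╷ │ ┌─┘ ╷ ╵ ┌─┐ ╵ ┌─┤
│↓  │↑│↓│↑│↓ ↲│↑ ↲│ │↑ ↲│ │
│ ╶─┘ │ ╵ │ ╶─┴───┘ └───┘ │
│↳ → ↑│↳ ↑│↳ → → → → → → B│
└─────┴───┴───────────────┘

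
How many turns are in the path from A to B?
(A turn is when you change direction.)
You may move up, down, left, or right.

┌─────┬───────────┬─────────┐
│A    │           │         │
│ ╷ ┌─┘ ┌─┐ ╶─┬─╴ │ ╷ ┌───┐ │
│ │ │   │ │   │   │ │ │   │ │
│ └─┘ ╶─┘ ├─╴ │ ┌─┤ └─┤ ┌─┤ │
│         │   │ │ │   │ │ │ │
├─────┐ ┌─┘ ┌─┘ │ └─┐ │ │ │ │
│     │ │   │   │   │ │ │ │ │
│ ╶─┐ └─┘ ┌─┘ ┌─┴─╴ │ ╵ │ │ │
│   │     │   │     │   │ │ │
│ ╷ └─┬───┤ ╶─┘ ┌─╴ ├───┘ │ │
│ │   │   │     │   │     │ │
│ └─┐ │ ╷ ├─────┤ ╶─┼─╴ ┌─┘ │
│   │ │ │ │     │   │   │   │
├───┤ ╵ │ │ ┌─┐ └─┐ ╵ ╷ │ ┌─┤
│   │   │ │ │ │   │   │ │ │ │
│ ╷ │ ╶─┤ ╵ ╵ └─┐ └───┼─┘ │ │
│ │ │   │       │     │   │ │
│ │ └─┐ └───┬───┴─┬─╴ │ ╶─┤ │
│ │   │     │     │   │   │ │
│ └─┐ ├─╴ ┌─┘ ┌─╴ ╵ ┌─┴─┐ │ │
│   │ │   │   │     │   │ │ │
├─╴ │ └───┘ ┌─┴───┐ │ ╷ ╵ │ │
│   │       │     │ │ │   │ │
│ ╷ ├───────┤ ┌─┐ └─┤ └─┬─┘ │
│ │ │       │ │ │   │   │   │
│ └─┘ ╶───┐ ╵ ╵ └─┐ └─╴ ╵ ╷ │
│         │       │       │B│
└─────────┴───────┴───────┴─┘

Directions: down, down, right, right, up, right, up, right, right, down, right, down, left, down, left, down, left, left, up, left, left, down, right, down, right, down, down, right, up, up, right, down, down, down, right, up, up, right, right, down, right, down, right, right, down, left, down, left, up, left, left, down, left, down, left, left, left, up, up, left, up, up, left, down, down, down, right, down, left, down, down, right, right, up, right, right, right, down, right, up, up, right, right, down, right, down, right, right, right, up, right, down
Number of turns: 64

Solution:

┌─────┬───────────┬─────────┐
│A    │↱ → ↓      │         │
│ ╷ ┌─┘ ┌─┐ ╶─┬─╴ │ ╷ ┌───┐ │
│↓│ │↱ ↑│ │↳ ↓│   │ │ │   │ │
│ └─┘ ╶─┘ ├─╴ │ ┌─┤ └─┤ ┌─┤ │
│↳ → ↑    │↓ ↲│ │ │   │ │ │ │
├─────┐ ┌─┘ ┌─┘ │ └─┐ │ │ │ │
│↓ ← ↰│ │↓ ↲│   │   │ │ │ │ │
│ ╶─┐ └─┘ ┌─┘ ┌─┴─╴ │ ╵ │ │ │
│↳ ↓│↑ ← ↲│   │     │   │ │ │
│ ╷ └─┬───┤ ╶─┘ ┌─╴ ├───┘ │ │
│ │↳ ↓│↱ ↓│     │   │     │ │
│ └─┐ │ ╷ ├─────┤ ╶─┼─╴ ┌─┘ │
│   │↓│↑│↓│↱ → ↓│   │   │   │
├───┤ ╵ │ │ ┌─┐ └─┐ ╵ ╷ │ ┌─┤
│↓ ↰│↳ ↑│↓│↑│ │↳ ↓│   │ │ │ │
│ ╷ │ ╶─┤ ╵ ╵ └─┐ └───┼─┘ │ │
│↓│↑│   │↳ ↑    │↳ → ↓│   │ │
│ │ └─┐ └───┬───┴─┬─╴ │ ╶─┤ │
│↓│↑ ↰│     │↓ ← ↰│↓ ↲│   │ │
│ └─┐ ├─╴ ┌─┘ ┌─╴ ╵ ┌─┴─┐ │ │
│↳ ↓│↑│   │↓ ↲│  ↑ ↲│   │ │ │
├─╴ │ └───┘ ┌─┴───┐ │ ╷ ╵ │ │
│↓ ↲│↑ ← ← ↲│↱ → ↓│ │ │   │ │
│ ╷ ├───────┤ ┌─┐ └─┤ └─┬─┘ │
│↓│ │↱ → → ↓│↑│ │↳ ↓│   │↱ ↓│
│ └─┘ ╶───┐ ╵ ╵ └─┐ └─╴ ╵ ╷ │
│↳ → ↑    │↳ ↑    │↳ → → ↑│B│
└─────────┴───────┴───────┴─┘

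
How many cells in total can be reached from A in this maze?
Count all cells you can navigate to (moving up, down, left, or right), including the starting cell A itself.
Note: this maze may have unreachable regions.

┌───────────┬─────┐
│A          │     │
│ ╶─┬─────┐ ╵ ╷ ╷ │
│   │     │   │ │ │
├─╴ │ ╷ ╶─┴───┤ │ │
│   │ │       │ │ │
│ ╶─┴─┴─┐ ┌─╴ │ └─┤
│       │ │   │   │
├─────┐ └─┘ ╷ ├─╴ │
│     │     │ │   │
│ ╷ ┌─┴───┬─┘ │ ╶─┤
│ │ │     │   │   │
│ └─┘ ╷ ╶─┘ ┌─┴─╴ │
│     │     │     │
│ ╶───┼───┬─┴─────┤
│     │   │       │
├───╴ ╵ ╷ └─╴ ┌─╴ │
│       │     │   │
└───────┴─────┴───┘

Using BFS/flood-fill to find all reachable cells from A:
Maze size: 9 × 9 = 81 total cells
All cells are reachable — the maze is fully connected.
Reachable cells: 81

Reachable region (· marks reachable cells):

┌───────────┬─────┐
│A · · · · ·│· · ·│
│ ╶─┬─────┐ ╵ ╷ ╷ │
│· ·│· · ·│· ·│·│·│
├─╴ │ ╷ ╶─┴───┤ │ │
│· ·│·│· · · ·│·│·│
│ ╶─┴─┴─┐ ┌─╴ │ └─┤
│· · · ·│·│· ·│· ·│
├─────┐ └─┘ ╷ ├─╴ │
│· · ·│· · ·│·│· ·│
│ ╷ ┌─┴───┬─┘ │ ╶─┤
│·│·│· · ·│· ·│· ·│
│ └─┘ ╷ ╶─┘ ┌─┴─╴ │
│· · ·│· · ·│· · ·│
│ ╶───┼───┬─┴─────┤
│· · ·│· ·│· · · ·│
├───╴ ╵ ╷ └─╴ ┌─╴ │
│· · · ·│· · ·│· ·│
└───────┴─────┴───┘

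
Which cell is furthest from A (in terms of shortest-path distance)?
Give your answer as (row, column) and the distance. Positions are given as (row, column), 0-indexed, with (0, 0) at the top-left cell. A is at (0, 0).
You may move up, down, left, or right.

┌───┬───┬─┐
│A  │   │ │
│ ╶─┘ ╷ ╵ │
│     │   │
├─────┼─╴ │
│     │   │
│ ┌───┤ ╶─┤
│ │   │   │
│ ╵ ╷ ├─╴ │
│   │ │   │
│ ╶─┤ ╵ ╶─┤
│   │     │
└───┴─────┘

Computing BFS distances from A to all cells:
Furthest cell: (2, 2)
Distance: 24 steps

Path from A to the furthest cell:

┌───┬───┬─┐
│A  │↱ ↓│ │
│ ╶─┘ ╷ ╵ │
│↳ → ↑│↳ ↓│
├─────┼─╴ │
│↱ → B│↓ ↲│
│ ┌───┤ ╶─┤
│↑│↓ ↰│↳ ↓│
│ ╵ ╷ ├─╴ │
│↑ ↲│↑│↓ ↲│
│ ╶─┤ ╵ ╶─┤
│   │↑ ↲  │
└───┴─────┘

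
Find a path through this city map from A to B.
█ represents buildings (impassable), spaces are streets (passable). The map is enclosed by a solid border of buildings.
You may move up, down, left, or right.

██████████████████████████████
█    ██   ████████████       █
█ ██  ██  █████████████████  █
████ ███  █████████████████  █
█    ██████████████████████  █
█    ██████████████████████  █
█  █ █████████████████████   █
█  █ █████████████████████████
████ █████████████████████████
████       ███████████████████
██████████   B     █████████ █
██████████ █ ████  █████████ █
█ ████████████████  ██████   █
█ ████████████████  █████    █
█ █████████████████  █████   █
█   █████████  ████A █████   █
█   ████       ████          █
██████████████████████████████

Finding the shortest path from A to B:
Movement: cardinal only
Path length: 11 steps
Directions: up → up → up → left → up → up → left → left → left → left → left

Solution:

██████████████████████████████
█    ██   ████████████       █
█ ██  ██  █████████████████  █
████ ███  █████████████████  █
█    ██████████████████████  █
█    ██████████████████████  █
█  █ █████████████████████   █
█  █ █████████████████████████
████ █████████████████████████
████       ███████████████████
██████████   B←←←←↰█████████ █
██████████ █ ████ ↑█████████ █
█ ████████████████↑↰██████   █
█ ████████████████ ↑█████    █
█ █████████████████↑ █████   █
█   █████████  ████A █████   █
█   ████       ████          █
██████████████████████████████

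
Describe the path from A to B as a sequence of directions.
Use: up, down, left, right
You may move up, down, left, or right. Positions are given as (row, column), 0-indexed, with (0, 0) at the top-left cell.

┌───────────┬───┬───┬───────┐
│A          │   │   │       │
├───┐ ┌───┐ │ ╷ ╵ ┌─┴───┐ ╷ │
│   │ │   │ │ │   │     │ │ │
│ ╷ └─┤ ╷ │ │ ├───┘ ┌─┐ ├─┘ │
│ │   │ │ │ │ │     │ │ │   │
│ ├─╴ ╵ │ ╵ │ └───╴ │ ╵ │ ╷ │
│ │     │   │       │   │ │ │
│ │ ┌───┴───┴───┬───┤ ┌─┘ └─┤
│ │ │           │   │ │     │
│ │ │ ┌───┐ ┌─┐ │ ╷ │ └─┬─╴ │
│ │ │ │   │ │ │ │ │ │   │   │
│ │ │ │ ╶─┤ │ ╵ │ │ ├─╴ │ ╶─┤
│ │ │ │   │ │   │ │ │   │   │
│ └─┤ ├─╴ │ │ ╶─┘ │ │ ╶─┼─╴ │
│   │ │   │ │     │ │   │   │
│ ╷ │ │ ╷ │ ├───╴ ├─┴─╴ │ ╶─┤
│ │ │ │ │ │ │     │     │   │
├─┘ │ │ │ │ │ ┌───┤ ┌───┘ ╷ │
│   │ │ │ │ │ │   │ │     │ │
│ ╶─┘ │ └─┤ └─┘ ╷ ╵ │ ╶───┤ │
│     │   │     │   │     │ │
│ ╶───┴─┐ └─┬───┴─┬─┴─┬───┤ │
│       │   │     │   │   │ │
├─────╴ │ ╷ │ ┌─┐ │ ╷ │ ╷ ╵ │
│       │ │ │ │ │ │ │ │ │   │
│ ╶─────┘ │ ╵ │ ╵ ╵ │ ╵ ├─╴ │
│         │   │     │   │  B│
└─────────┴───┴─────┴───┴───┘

Finding the path and converting it to directions:
Path through cells: (0,0) → (0,1) → (0,2) → (0,3) → (0,4) → (0,5) → (1,5) → (2,5) → (3,5) → (3,4) → (2,4) → (1,4) → (1,3) → (2,3) → (3,3) → (3,2) → (2,2) → (2,1) → (1,1) → (1,0) → (2,0) → (3,0) → (4,0) → (5,0) → (6,0) → (7,0) → (7,1) → (8,1) → (9,1) → (9,0) → (10,0) → (11,0) → (11,1) → (11,2) → (11,3) → (12,3) → (12,2) → (12,1) → (12,0) → (13,0) → (13,1) → (13,2) → (13,3) → (13,4) → (12,4) → (11,4) → (11,5) → (12,5) → (13,5) → (13,6) → (12,6) → (11,6) → (11,7) → (11,8) → (12,8) → (13,8) → (13,9) → (12,9) → (11,9) → (11,10) → (12,10) → (13,10) → (13,11) → (12,11) → (11,11) → (11,12) → (12,12) → (12,13) → (13,13)
Directions: right, right, right, right, right, down, down, down, left, up, up, left, down, down, left, up, left, up, left, down, down, down, down, down, down, right, down, down, left, down, down, right, right, right, down, left, left, left, down, right, right, right, right, up, up, right, down, down, right, up, up, right, right, down, down, right, up, up, right, down, down, right, up, up, right, down, right, down

Solution:

┌───────────┬───┬───┬───────┐
│A → → → → ↓│   │   │       │
├───┐ ┌───┐ │ ╷ ╵ ┌─┴───┐ ╷ │
│↓ ↰│ │↓ ↰│↓│ │   │     │ │ │
│ ╷ └─┤ ╷ │ │ ├───┘ ┌─┐ ├─┘ │
│↓│↑ ↰│↓│↑│↓│ │     │ │ │   │
│ ├─╴ ╵ │ ╵ │ └───╴ │ ╵ │ ╷ │
│↓│  ↑ ↲│↑ ↲│       │   │ │ │
│ │ ┌───┴───┴───┬───┤ ┌─┘ └─┤
│↓│ │           │   │ │     │
│ │ │ ┌───┐ ┌─┐ │ ╷ │ └─┬─╴ │
│↓│ │ │   │ │ │ │ │ │   │   │
│ │ │ │ ╶─┤ │ ╵ │ │ ├─╴ │ ╶─┤
│↓│ │ │   │ │   │ │ │   │   │
│ └─┤ ├─╴ │ │ ╶─┘ │ │ ╶─┼─╴ │
│↳ ↓│ │   │ │     │ │   │   │
│ ╷ │ │ ╷ │ ├───╴ ├─┴─╴ │ ╶─┤
│ │↓│ │ │ │ │     │     │   │
├─┘ │ │ │ │ │ ┌───┤ ┌───┘ ╷ │
│↓ ↲│ │ │ │ │ │   │ │     │ │
│ ╶─┘ │ └─┤ └─┘ ╷ ╵ │ ╶───┤ │
│↓    │   │     │   │     │ │
│ ╶───┴─┐ └─┬───┴─┬─┴─┬───┤ │
│↳ → → ↓│↱ ↓│↱ → ↓│↱ ↓│↱ ↓│ │
├─────╴ │ ╷ │ ┌─┐ │ ╷ │ ╷ ╵ │
│↓ ← ← ↲│↑│↓│↑│ │↓│↑│↓│↑│↳ ↓│
│ ╶─────┘ │ ╵ │ ╵ ╵ │ ╵ ├─╴ │
│↳ → → → ↑│↳ ↑│  ↳ ↑│↳ ↑│  B│
└─────────┴───┴─────┴───┴───┘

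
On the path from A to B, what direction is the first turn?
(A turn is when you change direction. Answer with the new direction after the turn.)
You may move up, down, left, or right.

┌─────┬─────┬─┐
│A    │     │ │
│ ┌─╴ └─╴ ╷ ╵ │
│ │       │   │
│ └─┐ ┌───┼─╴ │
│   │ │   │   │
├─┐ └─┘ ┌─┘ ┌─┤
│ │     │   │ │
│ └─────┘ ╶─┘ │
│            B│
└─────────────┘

Directions: right, right, down, right, right, up, right, down, right, down, left, down, left, down, right, right
First turn direction: down

Solution:

┌─────┬─────┬─┐
│A → ↓│  ↱ ↓│ │
│ ┌─╴ └─╴ ╷ ╵ │
│ │  ↳ → ↑│↳ ↓│
│ └─┐ ┌───┼─╴ │
│   │ │   │↓ ↲│
├─┐ └─┘ ┌─┘ ┌─┤
│ │     │↓ ↲│ │
│ └─────┘ ╶─┘ │
│        ↳ → B│
└─────────────┘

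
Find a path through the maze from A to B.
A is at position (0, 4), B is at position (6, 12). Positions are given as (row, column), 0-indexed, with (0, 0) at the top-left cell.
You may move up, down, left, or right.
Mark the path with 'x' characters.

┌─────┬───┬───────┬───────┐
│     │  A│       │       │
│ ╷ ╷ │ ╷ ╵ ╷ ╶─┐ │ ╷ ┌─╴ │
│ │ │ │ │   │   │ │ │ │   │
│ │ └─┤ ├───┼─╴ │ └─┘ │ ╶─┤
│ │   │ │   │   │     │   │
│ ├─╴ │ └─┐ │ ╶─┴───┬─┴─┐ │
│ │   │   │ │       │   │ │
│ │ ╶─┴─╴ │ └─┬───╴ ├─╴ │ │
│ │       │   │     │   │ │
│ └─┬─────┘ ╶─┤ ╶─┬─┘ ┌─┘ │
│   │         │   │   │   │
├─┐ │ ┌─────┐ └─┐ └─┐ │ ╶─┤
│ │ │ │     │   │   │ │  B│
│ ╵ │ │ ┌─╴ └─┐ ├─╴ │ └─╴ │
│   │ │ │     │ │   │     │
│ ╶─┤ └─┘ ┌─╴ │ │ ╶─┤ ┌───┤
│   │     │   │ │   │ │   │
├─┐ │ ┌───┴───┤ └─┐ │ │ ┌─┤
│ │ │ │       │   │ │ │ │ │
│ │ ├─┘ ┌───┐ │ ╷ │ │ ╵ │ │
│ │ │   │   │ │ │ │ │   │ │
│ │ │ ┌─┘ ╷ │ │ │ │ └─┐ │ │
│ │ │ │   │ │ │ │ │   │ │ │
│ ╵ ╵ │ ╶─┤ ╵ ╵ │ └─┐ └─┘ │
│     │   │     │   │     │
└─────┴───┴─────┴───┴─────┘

Finding the shortest path from (0, 4) to (6, 12):
Path length: 24 steps
Directions: down → right → up → right → right → right → down → down → right → right → up → up → right → right → down → left → down → right → down → down → down → left → down → right

Solution:

┌─────┬───┬───────┬───────┐
│     │  A│x x x x│  x x x│
│ ╷ ╷ │ ╷ ╵ ╷ ╶─┐ │ ╷ ┌─╴ │
│ │ │ │ │x x│   │x│ │x│x x│
│ │ └─┤ ├───┼─╴ │ └─┘ │ ╶─┤
│ │   │ │   │   │x x x│x x│
│ ├─╴ │ └─┐ │ ╶─┴───┬─┴─┐ │
│ │   │   │ │       │   │x│
│ │ ╶─┴─╴ │ └─┬───╴ ├─╴ │ │
│ │       │   │     │   │x│
│ └─┬─────┘ ╶─┤ ╶─┬─┘ ┌─┘ │
│   │         │   │   │x x│
├─┐ │ ┌─────┐ └─┐ └─┐ │ ╶─┤
│ │ │ │     │   │   │ │x B│
│ ╵ │ │ ┌─╴ └─┐ ├─╴ │ └─╴ │
│   │ │ │     │ │   │     │
│ ╶─┤ └─┘ ┌─╴ │ │ ╶─┤ ┌───┤
│   │     │   │ │   │ │   │
├─┐ │ ┌───┴───┤ └─┐ │ │ ┌─┤
│ │ │ │       │   │ │ │ │ │
│ │ ├─┘ ┌───┐ │ ╷ │ │ ╵ │ │
│ │ │   │   │ │ │ │ │   │ │
│ │ │ ┌─┘ ╷ │ │ │ │ └─┐ │ │
│ │ │ │   │ │ │ │ │   │ │ │
│ ╵ ╵ │ ╶─┤ ╵ ╵ │ └─┐ └─┘ │
│     │   │     │   │     │
└─────┴───┴─────┴───┴─────┘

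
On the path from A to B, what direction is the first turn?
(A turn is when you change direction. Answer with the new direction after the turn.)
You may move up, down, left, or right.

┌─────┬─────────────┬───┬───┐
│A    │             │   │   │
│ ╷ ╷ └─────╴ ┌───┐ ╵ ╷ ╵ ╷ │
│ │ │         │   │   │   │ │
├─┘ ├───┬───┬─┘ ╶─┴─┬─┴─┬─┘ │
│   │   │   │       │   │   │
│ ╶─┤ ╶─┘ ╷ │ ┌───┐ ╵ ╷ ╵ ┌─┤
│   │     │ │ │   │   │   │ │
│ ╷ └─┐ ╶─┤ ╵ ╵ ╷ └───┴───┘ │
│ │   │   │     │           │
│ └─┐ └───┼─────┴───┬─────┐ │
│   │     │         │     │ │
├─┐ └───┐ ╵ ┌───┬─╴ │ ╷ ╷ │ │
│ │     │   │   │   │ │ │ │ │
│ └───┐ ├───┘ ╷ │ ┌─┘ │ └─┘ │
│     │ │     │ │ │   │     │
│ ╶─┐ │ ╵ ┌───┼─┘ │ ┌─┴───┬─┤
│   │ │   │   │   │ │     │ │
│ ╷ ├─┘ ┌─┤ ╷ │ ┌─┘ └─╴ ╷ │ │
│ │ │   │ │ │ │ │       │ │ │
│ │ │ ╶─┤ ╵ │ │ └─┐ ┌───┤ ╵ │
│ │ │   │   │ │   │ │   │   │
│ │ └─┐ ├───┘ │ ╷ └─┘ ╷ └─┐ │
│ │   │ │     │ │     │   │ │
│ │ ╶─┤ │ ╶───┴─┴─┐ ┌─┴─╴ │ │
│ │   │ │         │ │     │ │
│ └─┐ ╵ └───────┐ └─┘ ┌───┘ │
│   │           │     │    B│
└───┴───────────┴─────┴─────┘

Directions: right, right, down, right, right, right, right, up, right, right, right, down, right, up, right, down, right, up, right, down, down, left, down, left, up, left, down, left, up, left, left, left, down, down, right, up, right, down, right, right, right, right, right, down, down, down, left, left, up, up, left, down, down, left, down, down, right, right, up, right, down, down, right, down, down, down
First turn direction: down

Solution:

┌─────┬─────────────┬───┬───┐
│A → ↓│      ↱ → → ↓│↱ ↓│↱ ↓│
│ ╷ ╷ └─────╴ ┌───┐ ╵ ╷ ╵ ╷ │
│ │ │↳ → → → ↑│   │↳ ↑│↳ ↑│↓│
├─┘ ├───┬───┬─┘ ╶─┴─┬─┴─┬─┘ │
│   │   │   │↓ ← ← ↰│↓ ↰│↓ ↲│
│ ╶─┤ ╶─┘ ╷ │ ┌───┐ ╵ ╷ ╵ ┌─┤
│   │     │ │↓│↱ ↓│↑ ↲│↑ ↲│ │
│ ╷ └─┐ ╶─┤ ╵ ╵ ╷ └───┴───┘ │
│ │   │   │  ↳ ↑│↳ → → → → ↓│
│ └─┐ └───┼─────┴───┬─────┐ │
│   │     │         │↓ ↰  │↓│
├─┐ └───┐ ╵ ┌───┬─╴ │ ╷ ╷ │ │
│ │     │   │   │   │↓│↑│ │↓│
│ └───┐ ├───┘ ╷ │ ┌─┘ │ └─┘ │
│     │ │     │ │ │↓ ↲│↑ ← ↲│
│ ╶─┐ │ ╵ ┌───┼─┘ │ ┌─┴───┬─┤
│   │ │   │   │   │↓│  ↱ ↓│ │
│ ╷ ├─┘ ┌─┤ ╷ │ ┌─┘ └─╴ ╷ │ │
│ │ │   │ │ │ │ │  ↳ → ↑│↓│ │
│ │ │ ╶─┤ ╵ │ │ └─┐ ┌───┤ ╵ │
│ │ │   │   │ │   │ │   │↳ ↓│
│ │ └─┐ ├───┘ │ ╷ └─┘ ╷ └─┐ │
│ │   │ │     │ │     │   │↓│
│ │ ╶─┤ │ ╶───┴─┴─┐ ┌─┴─╴ │ │
│ │   │ │         │ │     │↓│
│ └─┐ ╵ └───────┐ └─┘ ┌───┘ │
│   │           │     │    B│
└───┴───────────┴─────┴─────┘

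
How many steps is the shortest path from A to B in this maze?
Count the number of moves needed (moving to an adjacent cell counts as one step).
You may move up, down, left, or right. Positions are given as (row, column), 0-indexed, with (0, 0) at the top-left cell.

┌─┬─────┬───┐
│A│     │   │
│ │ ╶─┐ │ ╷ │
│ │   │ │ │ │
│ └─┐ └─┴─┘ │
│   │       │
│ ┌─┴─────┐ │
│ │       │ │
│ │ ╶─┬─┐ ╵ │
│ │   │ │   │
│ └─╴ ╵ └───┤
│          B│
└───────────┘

Using BFS to find shortest path:
Start: (0, 0), End: (5, 5)
Path found:
(0,0) → (1,0) → (2,0) → (3,0) → (4,0) → (5,0) → (5,1) → (5,2) → (5,3) → (5,4) → (5,5)
Number of steps: 10

Solution:

┌─┬─────┬───┐
│A│     │   │
│ │ ╶─┐ │ ╷ │
│↓│   │ │ │ │
│ └─┐ └─┴─┘ │
│↓  │       │
│ ┌─┴─────┐ │
│↓│       │ │
│ │ ╶─┬─┐ ╵ │
│↓│   │ │   │
│ └─╴ ╵ └───┤
│↳ → → → → B│
└───────────┘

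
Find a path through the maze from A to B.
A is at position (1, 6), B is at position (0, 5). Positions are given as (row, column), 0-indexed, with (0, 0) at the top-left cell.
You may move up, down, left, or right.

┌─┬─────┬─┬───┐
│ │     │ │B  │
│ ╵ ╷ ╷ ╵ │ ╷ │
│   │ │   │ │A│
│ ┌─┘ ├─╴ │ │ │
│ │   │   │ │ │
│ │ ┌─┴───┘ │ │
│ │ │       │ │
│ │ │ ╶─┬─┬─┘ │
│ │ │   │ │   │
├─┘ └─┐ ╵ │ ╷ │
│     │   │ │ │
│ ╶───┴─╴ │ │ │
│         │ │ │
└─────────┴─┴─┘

Finding the shortest path from (1, 6) to (0, 5):
Path length: 2 steps
Directions: up → left

Solution:

┌─┬─────┬─┬───┐
│ │     │ │B ↰│
│ ╵ ╷ ╷ ╵ │ ╷ │
│   │ │   │ │A│
│ ┌─┘ ├─╴ │ │ │
│ │   │   │ │ │
│ │ ┌─┴───┘ │ │
│ │ │       │ │
│ │ │ ╶─┬─┬─┘ │
│ │ │   │ │   │
├─┘ └─┐ ╵ │ ╷ │
│     │   │ │ │
│ ╶───┴─╴ │ │ │
│         │ │ │
└─────────┴─┴─┘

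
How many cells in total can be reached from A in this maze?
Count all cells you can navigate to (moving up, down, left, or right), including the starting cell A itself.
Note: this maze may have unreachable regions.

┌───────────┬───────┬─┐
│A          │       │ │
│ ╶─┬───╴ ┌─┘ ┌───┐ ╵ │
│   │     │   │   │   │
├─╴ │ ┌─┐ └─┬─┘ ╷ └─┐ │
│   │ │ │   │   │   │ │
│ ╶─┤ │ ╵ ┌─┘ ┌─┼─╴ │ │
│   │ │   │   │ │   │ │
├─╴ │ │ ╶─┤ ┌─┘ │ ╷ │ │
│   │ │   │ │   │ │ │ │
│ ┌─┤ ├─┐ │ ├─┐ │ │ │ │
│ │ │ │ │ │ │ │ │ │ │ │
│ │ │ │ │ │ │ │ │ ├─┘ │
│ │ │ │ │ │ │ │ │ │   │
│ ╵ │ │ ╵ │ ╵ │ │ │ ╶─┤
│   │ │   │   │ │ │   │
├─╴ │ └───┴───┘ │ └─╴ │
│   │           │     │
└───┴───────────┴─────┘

Using BFS/flood-fill to find all reachable cells from A:
Maze size: 9 × 11 = 99 total cells
43 cell(s) are walled off and cannot be reached from A.
Reachable cells: 56

Reachable region (· marks reachable cells):

┌───────────┬───────┬─┐
│A · · · · ·│       │ │
│ ╶─┬───╴ ┌─┘ ┌───┐ ╵ │
│· ·│· · ·│   │   │   │
├─╴ │ ┌─┐ └─┬─┘ ╷ └─┐ │
│· ·│·│·│· ·│   │   │ │
│ ╶─┤ │ ╵ ┌─┘ ┌─┼─╴ │ │
│· ·│·│· ·│   │·│   │ │
├─╴ │ │ ╶─┤ ┌─┘ │ ╷ │ │
│· ·│·│· ·│ │· ·│ │ │ │
│ ┌─┤ ├─┐ │ ├─┐ │ │ │ │
│·│·│·│·│·│ │ │·│ │ │ │
│ │ │ │ │ │ │ │ │ ├─┘ │
│·│·│·│·│·│ │ │·│ │   │
│ ╵ │ │ ╵ │ ╵ │ │ │ ╶─┤
│· ·│·│· ·│   │·│ │   │
├─╴ │ └───┴───┘ │ └─╴ │
│· ·│· · · · · ·│     │
└───┴───────────┴─────┘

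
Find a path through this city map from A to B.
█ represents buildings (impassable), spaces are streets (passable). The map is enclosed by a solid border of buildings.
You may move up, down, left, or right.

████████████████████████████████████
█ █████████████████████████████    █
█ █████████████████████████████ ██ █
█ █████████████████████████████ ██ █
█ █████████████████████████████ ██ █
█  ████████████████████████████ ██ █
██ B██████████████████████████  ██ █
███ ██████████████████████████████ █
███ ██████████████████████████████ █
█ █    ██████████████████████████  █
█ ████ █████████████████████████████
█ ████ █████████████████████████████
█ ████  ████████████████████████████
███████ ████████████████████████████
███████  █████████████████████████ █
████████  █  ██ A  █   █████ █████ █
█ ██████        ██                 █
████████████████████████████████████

Finding the shortest path from A to B:
Movement: cardinal only
Path length: 24 steps
Directions: left → down → left → left → left → left → left → left → up → left → up → left → up → up → left → up → up → up → left → left → left → up → up → up

Solution:

████████████████████████████████████
█ █████████████████████████████    █
█ █████████████████████████████ ██ █
█ █████████████████████████████ ██ █
█ █████████████████████████████ ██ █
█  ████████████████████████████ ██ █
██ B██████████████████████████  ██ █
███↑██████████████████████████████ █
███↑██████████████████████████████ █
█ █↑←←↰██████████████████████████  █
█ ████↑█████████████████████████████
█ ████↑█████████████████████████████
█ ████↑↰████████████████████████████
███████↑████████████████████████████
███████↑↰█████████████████████████ █
████████↑↰█  ██↓A  █   █████ █████ █
█ ██████ ↑←←←←←↲██                 █
████████████████████████████████████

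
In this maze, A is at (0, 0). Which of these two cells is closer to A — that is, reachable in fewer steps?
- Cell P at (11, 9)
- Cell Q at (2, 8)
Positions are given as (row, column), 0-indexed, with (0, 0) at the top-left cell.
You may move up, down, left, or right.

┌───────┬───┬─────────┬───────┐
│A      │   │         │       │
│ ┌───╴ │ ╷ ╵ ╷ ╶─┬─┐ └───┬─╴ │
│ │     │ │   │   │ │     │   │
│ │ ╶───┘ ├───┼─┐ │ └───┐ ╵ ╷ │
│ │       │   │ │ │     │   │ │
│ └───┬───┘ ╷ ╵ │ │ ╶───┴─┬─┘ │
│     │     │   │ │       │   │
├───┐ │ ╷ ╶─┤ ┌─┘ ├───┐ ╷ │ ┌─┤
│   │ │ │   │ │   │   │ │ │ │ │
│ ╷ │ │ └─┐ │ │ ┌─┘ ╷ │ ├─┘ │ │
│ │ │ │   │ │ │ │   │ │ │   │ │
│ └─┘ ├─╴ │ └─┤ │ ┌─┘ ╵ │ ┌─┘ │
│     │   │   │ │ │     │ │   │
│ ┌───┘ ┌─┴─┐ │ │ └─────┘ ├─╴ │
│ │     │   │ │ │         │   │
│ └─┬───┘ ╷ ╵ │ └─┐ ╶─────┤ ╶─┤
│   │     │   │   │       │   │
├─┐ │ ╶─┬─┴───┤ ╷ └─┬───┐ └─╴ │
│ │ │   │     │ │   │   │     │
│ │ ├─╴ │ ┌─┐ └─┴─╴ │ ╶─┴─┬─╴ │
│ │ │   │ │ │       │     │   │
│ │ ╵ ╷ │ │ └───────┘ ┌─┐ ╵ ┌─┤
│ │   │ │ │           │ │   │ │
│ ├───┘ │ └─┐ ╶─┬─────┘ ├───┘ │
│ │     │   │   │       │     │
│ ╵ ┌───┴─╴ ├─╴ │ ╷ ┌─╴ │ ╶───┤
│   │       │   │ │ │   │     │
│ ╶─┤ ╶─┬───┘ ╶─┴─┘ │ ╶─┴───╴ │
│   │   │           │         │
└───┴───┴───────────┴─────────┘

Shortest path A → P at (11, 9): 54 steps
Shortest path A → Q at (2, 8): 20 steps

Q is closer (20 steps vs 54 steps).

Path to P:

┌───────┬───┬─────────┬───────┐
│A → → ↓│↱ ↓│↱ → → → ↓│       │
│ ┌───╴ │ ╷ ╵ ╷ ╶─┬─┐ └───┬─╴ │
│ │↓ ← ↲│↑│↳ ↑│   │ │↳ → ↓│↱ ↓│
│ │ ╶───┘ ├───┼─┐ │ └───┐ ╵ ╷ │
│ │↳ → → ↑│   │ │ │     │↳ ↑│↓│
│ └───┬───┘ ╷ ╵ │ │ ╶───┴─┬─┘ │
│     │     │   │ │       │↓ ↲│
├───┐ │ ╷ ╶─┤ ┌─┘ ├───┐ ╷ │ ┌─┤
│   │ │ │   │ │   │   │ │ │↓│ │
│ ╷ │ │ └─┐ │ │ ┌─┘ ╷ │ ├─┘ │ │
│ │ │ │   │ │ │ │   │ │ │↓ ↲│ │
│ └─┘ ├─╴ │ └─┤ │ ┌─┘ ╵ │ ┌─┘ │
│     │   │   │ │ │     │↓│   │
│ ┌───┘ ┌─┴─┐ │ │ └─────┘ ├─╴ │
│ │     │   │ │ │  ↓ ← ← ↲│   │
│ └─┬───┘ ╷ ╵ │ └─┐ ╶─────┤ ╶─┤
│   │     │   │   │↳ → → ↓│   │
├─┐ │ ╶─┬─┴───┤ ╷ └─┬───┐ └─╴ │
│ │ │   │     │ │   │   │↳ → ↓│
│ │ ├─╴ │ ┌─┐ └─┴─╴ │ ╶─┴─┬─╴ │
│ │ │   │ │ │       │↓ ← ↰│↓ ↲│
│ │ ╵ ╷ │ │ └───────┘ ┌─┐ ╵ ┌─┤
│ │   │ │ │        P ↲│ │↑ ↲│ │
│ ├───┘ │ └─┐ ╶─┬─────┘ ├───┘ │
│ │     │   │   │       │     │
│ ╵ ┌───┴─╴ ├─╴ │ ╷ ┌─╴ │ ╶───┤
│   │       │   │ │ │   │     │
│ ╶─┤ ╶─┬───┘ ╶─┴─┘ │ ╶─┴───╴ │
│   │   │           │         │
└───┴───┴───────────┴─────────┘

Path to Q:

┌───────┬───┬─────────┬───────┐
│A → → ↓│↱ ↓│↱ ↓      │       │
│ ┌───╴ │ ╷ ╵ ╷ ╶─┬─┐ └───┬─╴ │
│ │↓ ← ↲│↑│↳ ↑│↳ ↓│ │     │   │
│ │ ╶───┘ ├───┼─┐ │ └───┐ ╵ ╷ │
│ │↳ → → ↑│   │ │Q│     │   │ │
│ └───┬───┘ ╷ ╵ │ │ ╶───┴─┬─┘ │
│     │     │   │ │       │   │
├───┐ │ ╷ ╶─┤ ┌─┘ ├───┐ ╷ │ ┌─┤
│   │ │ │   │ │   │   │ │ │ │ │
│ ╷ │ │ └─┐ │ │ ┌─┘ ╷ │ ├─┘ │ │
│ │ │ │   │ │ │ │   │ │ │   │ │
│ └─┘ ├─╴ │ └─┤ │ ┌─┘ ╵ │ ┌─┘ │
│     │   │   │ │ │     │ │   │
│ ┌───┘ ┌─┴─┐ │ │ └─────┘ ├─╴ │
│ │     │   │ │ │         │   │
│ └─┬───┘ ╷ ╵ │ └─┐ ╶─────┤ ╶─┤
│   │     │   │   │       │   │
├─┐ │ ╶─┬─┴───┤ ╷ └─┬───┐ └─╴ │
│ │ │   │     │ │   │   │     │
│ │ ├─╴ │ ┌─┐ └─┴─╴ │ ╶─┴─┬─╴ │
│ │ │   │ │ │       │     │   │
│ │ ╵ ╷ │ │ └───────┘ ┌─┐ ╵ ┌─┤
│ │   │ │ │           │ │   │ │
│ ├───┘ │ └─┐ ╶─┬─────┘ ├───┘ │
│ │     │   │   │       │     │
│ ╵ ┌───┴─╴ ├─╴ │ ╷ ┌─╴ │ ╶───┤
│   │       │   │ │ │   │     │
│ ╶─┤ ╶─┬───┘ ╶─┴─┘ │ ╶─┴───╴ │
│   │   │           │         │
└───┴───┴───────────┴─────────┘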